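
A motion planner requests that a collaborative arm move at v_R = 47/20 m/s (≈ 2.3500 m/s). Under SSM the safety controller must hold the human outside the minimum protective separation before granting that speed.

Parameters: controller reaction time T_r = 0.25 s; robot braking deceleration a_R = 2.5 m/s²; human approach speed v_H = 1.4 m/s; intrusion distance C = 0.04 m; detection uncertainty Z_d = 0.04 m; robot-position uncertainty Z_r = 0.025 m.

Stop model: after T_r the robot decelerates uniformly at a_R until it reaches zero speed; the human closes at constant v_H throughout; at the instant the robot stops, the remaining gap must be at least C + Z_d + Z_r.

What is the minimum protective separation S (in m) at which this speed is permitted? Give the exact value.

braking lasts T_s = (47/20)/(5/2) = 0.9400 s
reaction-phase robot travel = 2.3500·0.2500 = 0.5875 m
robot under decel: 2.3500²/(2·2.5000) = 1.1045 m
person approaches 1.4000·(0.2500+0.9400) = 1.6660 m
C+Z_d+Z_r = 0.0400+0.0400+0.0250 = 0.1050 m
S_min ≈ 0.5875+1.1045+1.6660+0.1050  ⇒  S_min = 3463/1000 m

S_min = 3463/1000 m = 3.4630 m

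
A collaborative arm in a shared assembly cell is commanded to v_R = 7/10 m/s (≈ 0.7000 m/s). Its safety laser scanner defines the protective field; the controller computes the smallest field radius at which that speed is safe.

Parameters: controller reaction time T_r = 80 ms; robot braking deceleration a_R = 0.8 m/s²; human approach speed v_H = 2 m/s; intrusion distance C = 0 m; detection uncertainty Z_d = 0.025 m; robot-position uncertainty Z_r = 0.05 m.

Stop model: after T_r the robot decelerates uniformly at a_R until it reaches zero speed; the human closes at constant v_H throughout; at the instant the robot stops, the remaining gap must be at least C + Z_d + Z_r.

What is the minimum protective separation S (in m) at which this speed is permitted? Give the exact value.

S_min = 9389/4000 m = 2.3472 m

T_s = v_R/a_R = (7/10)/(4/5) = 0.8750 s
robot covers v_R·T_r = 0.7000·0.0800 = 0.0560 m before braking
braking distance = 0.7000²/(2·0.8000) = 0.3063 m
person approaches 2.0000·(0.0800+0.8750) = 1.9100 m
residual clearance needed = 0.0000+0.0250+0.0500 = 0.0750 m
S_min ≈ 0.0560+0.3063+1.9100+0.0750  ⇒  S_min = 9389/4000 m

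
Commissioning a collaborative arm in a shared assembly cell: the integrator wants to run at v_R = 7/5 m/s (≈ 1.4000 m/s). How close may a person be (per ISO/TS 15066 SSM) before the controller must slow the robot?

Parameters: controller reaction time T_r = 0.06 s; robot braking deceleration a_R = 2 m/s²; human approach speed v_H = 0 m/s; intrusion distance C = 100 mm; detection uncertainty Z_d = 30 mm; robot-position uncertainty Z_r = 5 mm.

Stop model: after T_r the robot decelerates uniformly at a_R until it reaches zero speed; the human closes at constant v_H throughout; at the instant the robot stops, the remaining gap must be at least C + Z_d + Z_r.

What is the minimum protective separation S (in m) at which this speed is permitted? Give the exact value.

S_min = 709/1000 m = 0.7090 m

T_s = v_R/a_R = (7/5)/2 = 0.7000 s
robot in T_r: 1.4000·0.0600 = 0.0840 m
braking distance = 1.4000²/(2·2.0000) = 0.4900 m
person approaches 0.0000·(0.0600+0.7000) = 0.0000 m
margins: 0.1000+0.0300+0.0050 = 0.1350 m
S_min ≈ 0.0840+0.4900+0.0000+0.1350  ⇒  S_min = 709/1000 m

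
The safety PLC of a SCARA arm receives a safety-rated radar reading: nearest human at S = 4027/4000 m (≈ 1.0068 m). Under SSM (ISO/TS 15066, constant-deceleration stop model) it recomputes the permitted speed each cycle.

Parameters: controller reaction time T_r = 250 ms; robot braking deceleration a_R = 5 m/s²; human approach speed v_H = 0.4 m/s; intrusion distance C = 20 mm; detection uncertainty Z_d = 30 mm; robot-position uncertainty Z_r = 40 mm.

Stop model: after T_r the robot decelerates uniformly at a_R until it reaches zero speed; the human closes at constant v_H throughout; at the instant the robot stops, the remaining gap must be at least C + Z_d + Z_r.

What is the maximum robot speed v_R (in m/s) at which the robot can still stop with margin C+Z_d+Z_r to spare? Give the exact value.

v_R_max = 33/20 m/s = 1.6500 m/s

quadratic (1/10)·v² + (33/100)·v + (-3267/4000) = 0
  disc = (33/100)² − 4·(1/10)·(-3267/4000) = 1089/2500 ; √disc = 33/50
  v_R = (−(33/100) + 33/50) / (2·(1/10)) = 33/20 m/s
check:
braking lasts T_s = (33/20)/5 = 0.3300 s
robot covers v_R·T_r = 1.6500·0.2500 = 0.4125 m before braking
robot covers 1.6500·0.3300 − ½·5.0000·0.3300² = 0.2722 m while stopping
human over T_r+T_s: 0.4000·(0.2500+0.3300) = 0.2320 m
C+Z_d+Z_r = 0.0200+0.0300+0.0400 = 0.0900 m
sum ≈ 0.4125+0.2722+0.2320+0.0900 ≈ 1.0068 m = S ✓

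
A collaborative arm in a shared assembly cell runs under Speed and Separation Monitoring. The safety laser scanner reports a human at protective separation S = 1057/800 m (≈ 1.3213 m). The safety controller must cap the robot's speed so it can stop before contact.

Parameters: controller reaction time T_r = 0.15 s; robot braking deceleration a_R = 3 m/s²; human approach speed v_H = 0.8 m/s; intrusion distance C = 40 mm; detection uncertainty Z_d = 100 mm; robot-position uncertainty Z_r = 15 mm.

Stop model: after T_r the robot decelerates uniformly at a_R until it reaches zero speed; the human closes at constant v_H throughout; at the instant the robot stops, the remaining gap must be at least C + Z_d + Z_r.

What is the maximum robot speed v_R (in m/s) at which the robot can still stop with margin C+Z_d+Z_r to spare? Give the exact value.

collect terms ⇒ (1/6)·v_R² + (5/12)·v_R + (-837/800) = 0
  disc = (5/12)² − 4·(1/6)·(-837/800) = 196/225 ; √disc = 14/15
  v_R = (−(5/12) + 14/15) / (2·(1/6)) = 31/20 m/s
check:
braking lasts T_s = (31/20)/3 = 0.5167 s
robot covers v_R·T_r = 1.5500·0.1500 = 0.2325 m before braking
robot under decel: 1.5500²/(2·3.0000) = 0.4004 m
human over T_r+T_s: 0.8000·(0.1500+0.5167) = 0.5333 m
C+Z_d+Z_r = 0.0400+0.1000+0.0150 = 0.1550 m
sum ≈ 0.2325+0.4004+0.5333+0.1550 ≈ 1.3213 m = S ✓

v_R_max = 31/20 m/s = 1.5500 m/s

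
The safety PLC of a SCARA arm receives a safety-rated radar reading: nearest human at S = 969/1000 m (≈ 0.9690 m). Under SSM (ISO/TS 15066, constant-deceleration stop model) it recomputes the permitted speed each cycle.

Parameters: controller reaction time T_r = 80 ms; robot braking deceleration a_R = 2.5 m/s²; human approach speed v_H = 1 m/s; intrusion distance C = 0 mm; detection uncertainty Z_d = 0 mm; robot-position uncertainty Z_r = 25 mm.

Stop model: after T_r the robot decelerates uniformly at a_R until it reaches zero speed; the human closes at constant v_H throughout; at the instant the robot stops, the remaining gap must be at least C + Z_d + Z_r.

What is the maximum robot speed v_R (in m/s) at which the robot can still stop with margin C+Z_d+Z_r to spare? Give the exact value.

v_R_max = 6/5 m/s = 1.2000 m/s

collect terms ⇒ (1/5)·v_R² + (12/25)·v_R + (-108/125) = 0
  disc = (12/25)² − 4·(1/5)·(-108/125) = 576/625 ; √disc = 24/25
  v_R = (−(12/25) + 24/25) / (2·(1/5)) = 6/5 m/s
check:
braking lasts T_s = (6/5)/(5/2) = 0.4800 s
robot covers v_R·T_r = 1.2000·0.0800 = 0.0960 m before braking
braking distance = 1.2000²/(2·2.5000) = 0.2880 m
human closes 1.0000·0.5600 = 0.5600 m
residual clearance needed = 0.0000+0.0000+0.0250 = 0.0250 m
sum ≈ 0.0960+0.2880+0.5600+0.0250 ≈ 0.9690 m = S ✓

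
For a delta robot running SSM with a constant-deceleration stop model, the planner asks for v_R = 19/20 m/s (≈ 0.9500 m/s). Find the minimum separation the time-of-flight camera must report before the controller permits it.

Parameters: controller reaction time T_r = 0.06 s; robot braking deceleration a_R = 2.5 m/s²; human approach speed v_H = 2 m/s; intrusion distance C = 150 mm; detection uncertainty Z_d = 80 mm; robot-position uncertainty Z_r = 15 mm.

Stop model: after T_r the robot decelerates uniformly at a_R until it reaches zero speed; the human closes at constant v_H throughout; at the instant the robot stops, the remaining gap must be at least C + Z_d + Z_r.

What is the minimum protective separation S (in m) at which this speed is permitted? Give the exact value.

stop time T_s = (19/20)/(5/2) = 0.3800 s
reaction-phase robot travel = 0.9500·0.0600 = 0.0570 m
robot under decel: 0.9500²/(2·2.5000) = 0.1805 m
person approaches 2.0000·(0.0600+0.3800) = 0.8800 m
margins: 0.1500+0.0800+0.0150 = 0.2450 m
S_min ≈ 0.0570+0.1805+0.8800+0.2450  ⇒  S_min = 109/80 m

S_min = 109/80 m = 1.3625 m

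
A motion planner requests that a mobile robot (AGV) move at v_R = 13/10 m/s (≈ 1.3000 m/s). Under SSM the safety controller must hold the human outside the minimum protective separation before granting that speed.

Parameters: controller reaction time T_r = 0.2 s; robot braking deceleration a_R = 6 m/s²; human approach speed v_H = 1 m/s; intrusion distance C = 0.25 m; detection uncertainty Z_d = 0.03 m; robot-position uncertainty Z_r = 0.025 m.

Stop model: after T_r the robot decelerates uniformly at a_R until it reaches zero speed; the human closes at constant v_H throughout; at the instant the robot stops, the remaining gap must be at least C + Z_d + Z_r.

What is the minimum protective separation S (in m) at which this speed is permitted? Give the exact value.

S_min = 449/400 m = 1.1225 m

braking lasts T_s = (13/10)/6 = 0.2167 s
robot covers v_R·T_r = 1.3000·0.2000 = 0.2600 m before braking
braking distance = 1.3000²/(2·6.0000) = 0.1408 m
person approaches 1.0000·(0.2000+0.2167) = 0.4167 m
margins: 0.2500+0.0300+0.0250 = 0.3050 m
S_min ≈ 0.2600+0.1408+0.4167+0.3050  ⇒  S_min = 449/400 m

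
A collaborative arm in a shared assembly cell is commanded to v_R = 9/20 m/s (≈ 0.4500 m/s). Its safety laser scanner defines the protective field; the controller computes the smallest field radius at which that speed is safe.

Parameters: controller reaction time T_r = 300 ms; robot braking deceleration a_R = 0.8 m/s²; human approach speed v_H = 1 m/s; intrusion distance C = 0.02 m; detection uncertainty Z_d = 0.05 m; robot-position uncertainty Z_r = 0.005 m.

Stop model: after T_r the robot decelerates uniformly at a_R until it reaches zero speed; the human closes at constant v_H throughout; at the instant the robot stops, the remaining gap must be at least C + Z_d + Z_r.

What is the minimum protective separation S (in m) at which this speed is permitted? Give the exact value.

S_min = 3837/3200 m = 1.1991 m

T_s = v_R/a_R = (9/20)/(4/5) = 0.5625 s
reaction-phase robot travel = 0.4500·0.3000 = 0.1350 m
braking distance = 0.4500²/(2·0.8000) = 0.1266 m
person approaches 1.0000·(0.3000+0.5625) = 0.8625 m
margins: 0.0200+0.0500+0.0050 = 0.0750 m
S_min ≈ 0.1350+0.1266+0.8625+0.0750  ⇒  S_min = 3837/3200 m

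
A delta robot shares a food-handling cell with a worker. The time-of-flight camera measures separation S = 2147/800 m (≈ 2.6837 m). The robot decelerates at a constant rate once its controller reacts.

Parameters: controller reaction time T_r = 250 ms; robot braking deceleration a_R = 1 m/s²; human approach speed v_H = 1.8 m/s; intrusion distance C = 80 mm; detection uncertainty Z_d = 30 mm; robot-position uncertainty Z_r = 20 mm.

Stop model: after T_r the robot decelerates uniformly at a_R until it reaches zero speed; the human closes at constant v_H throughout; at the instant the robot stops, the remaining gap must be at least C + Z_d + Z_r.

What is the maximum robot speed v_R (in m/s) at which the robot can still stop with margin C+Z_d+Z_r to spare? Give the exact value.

collect terms ⇒ (1/2)·v_R² + (41/20)·v_R + (-1683/800) = 0
  disc = (41/20)² − 4·(1/2)·(-1683/800) = 841/100 ; √disc = 29/10
  v_R = (−(41/20) + 29/10) / (2·(1/2)) = 17/20 m/s
check:
T_s = v_R/a_R = (17/20)/1 = 0.8500 s
reaction-phase robot travel = 0.8500·0.2500 = 0.2125 m
robot covers 0.8500·0.8500 − ½·1.0000·0.8500² = 0.3613 m while stopping
human over T_r+T_s: 1.8000·(0.2500+0.8500) = 1.9800 m
C+Z_d+Z_r = 0.0800+0.0300+0.0200 = 0.1300 m
sum ≈ 0.2125+0.3613+1.9800+0.1300 ≈ 2.6837 m = S ✓

v_R_max = 17/20 m/s = 0.8500 m/s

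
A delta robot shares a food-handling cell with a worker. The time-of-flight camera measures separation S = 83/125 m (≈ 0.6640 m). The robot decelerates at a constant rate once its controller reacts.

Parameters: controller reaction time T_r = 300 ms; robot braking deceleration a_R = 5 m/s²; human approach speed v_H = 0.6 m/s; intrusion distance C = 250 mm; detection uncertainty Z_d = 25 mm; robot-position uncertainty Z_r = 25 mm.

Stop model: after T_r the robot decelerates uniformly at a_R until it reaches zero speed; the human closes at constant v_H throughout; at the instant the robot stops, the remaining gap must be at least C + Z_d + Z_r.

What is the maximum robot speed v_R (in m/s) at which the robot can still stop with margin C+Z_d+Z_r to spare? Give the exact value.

v_R_max = 2/5 m/s = 0.4000 m/s

collect terms ⇒ (1/10)·v_R² + (21/50)·v_R + (-23/125) = 0
  disc = (21/50)² − 4·(1/10)·(-23/125) = 1/4 ; √disc = 1/2
  v_R = (−(21/50) + 1/2) / (2·(1/10)) = 2/5 m/s
check:
stop time T_s = (2/5)/5 = 0.0800 s
robot in T_r: 0.4000·0.3000 = 0.1200 m
robot under decel: 0.4000²/(2·5.0000) = 0.0160 m
person approaches 0.6000·(0.3000+0.0800) = 0.2280 m
C+Z_d+Z_r = 0.2500+0.0250+0.0250 = 0.3000 m
sum ≈ 0.1200+0.0160+0.2280+0.3000 ≈ 0.6640 m = S ✓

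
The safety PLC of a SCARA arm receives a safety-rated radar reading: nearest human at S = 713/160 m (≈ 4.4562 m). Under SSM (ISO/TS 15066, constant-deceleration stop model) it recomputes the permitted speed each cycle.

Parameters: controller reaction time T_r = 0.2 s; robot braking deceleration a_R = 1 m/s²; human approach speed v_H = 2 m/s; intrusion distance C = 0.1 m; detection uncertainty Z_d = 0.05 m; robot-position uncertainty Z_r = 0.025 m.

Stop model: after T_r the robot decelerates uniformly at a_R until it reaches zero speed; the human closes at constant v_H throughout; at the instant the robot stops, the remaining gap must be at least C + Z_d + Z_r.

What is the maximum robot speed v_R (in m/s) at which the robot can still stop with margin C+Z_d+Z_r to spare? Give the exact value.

v_R_max = 27/20 m/s = 1.3500 m/s

at the boundary: (1/2)·v² + (11/5)·v + (-621/160) = 0
  disc = (11/5)² − 4·(1/2)·(-621/160) = 5041/400 ; √disc = 71/20
  v_R = (−(11/5) + 71/20) / (2·(1/2)) = 27/20 m/s
check:
braking lasts T_s = (27/20)/1 = 1.3500 s
robot covers v_R·T_r = 1.3500·0.2000 = 0.2700 m before braking
braking distance = 1.3500²/(2·1.0000) = 0.9113 m
person approaches 2.0000·(0.2000+1.3500) = 3.1000 m
residual clearance needed = 0.1000+0.0500+0.0250 = 0.1750 m
sum ≈ 0.2700+0.9113+3.1000+0.1750 ≈ 4.4562 m = S ✓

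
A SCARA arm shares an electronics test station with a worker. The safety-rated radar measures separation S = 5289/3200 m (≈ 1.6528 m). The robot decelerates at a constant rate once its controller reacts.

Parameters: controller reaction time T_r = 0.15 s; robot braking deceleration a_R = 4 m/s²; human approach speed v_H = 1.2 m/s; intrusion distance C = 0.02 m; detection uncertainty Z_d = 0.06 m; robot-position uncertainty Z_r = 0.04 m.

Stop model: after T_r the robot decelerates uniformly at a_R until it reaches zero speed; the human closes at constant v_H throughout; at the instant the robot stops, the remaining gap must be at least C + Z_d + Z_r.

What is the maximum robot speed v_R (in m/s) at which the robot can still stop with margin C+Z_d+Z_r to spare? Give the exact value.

quadratic (1/8)·v² + (9/20)·v + (-4329/3200) = 0
  disc = (9/20)² − 4·(1/8)·(-4329/3200) = 225/256 ; √disc = 15/16
  v_R = (−(9/20) + 15/16) / (2·(1/8)) = 39/20 m/s
check:
T_s = v_R/a_R = (39/20)/4 = 0.4875 s
robot covers v_R·T_r = 1.9500·0.1500 = 0.2925 m before braking
braking distance = 1.9500²/(2·4.0000) = 0.4753 m
human over T_r+T_s: 1.2000·(0.1500+0.4875) = 0.7650 m
residual clearance needed = 0.0200+0.0600+0.0400 = 0.1200 m
sum ≈ 0.2925+0.4753+0.7650+0.1200 ≈ 1.6528 m = S ✓

v_R_max = 39/20 m/s = 1.9500 m/s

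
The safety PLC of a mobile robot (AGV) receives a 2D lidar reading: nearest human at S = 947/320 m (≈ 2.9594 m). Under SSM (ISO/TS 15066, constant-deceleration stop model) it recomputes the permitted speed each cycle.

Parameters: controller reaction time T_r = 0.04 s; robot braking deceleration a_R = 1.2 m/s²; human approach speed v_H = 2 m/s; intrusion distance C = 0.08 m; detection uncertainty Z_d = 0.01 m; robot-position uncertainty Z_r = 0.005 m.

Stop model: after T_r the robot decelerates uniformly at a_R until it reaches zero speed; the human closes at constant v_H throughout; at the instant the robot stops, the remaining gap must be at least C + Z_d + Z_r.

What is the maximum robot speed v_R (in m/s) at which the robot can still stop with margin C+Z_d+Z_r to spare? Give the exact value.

v_R_max = 5/4 m/s = 1.2500 m/s

at the boundary: (5/12)·v² + (128/75)·v + (-891/320) = 0
  disc = (128/75)² − 4·(5/12)·(-891/320) = 2719201/360000 ; √disc = 1649/600
  v_R = (−(128/75) + 1649/600) / (2·(5/12)) = 5/4 m/s
check:
T_s = v_R/a_R = (5/4)/(6/5) = 1.0417 s
reaction-phase robot travel = 1.2500·0.0400 = 0.0500 m
braking distance = 1.2500²/(2·1.2000) = 0.6510 m
human closes 2.0000·1.0817 = 2.1633 m
margins: 0.0800+0.0100+0.0050 = 0.0950 m
sum ≈ 0.0500+0.6510+2.1633+0.0950 ≈ 2.9594 m = S ✓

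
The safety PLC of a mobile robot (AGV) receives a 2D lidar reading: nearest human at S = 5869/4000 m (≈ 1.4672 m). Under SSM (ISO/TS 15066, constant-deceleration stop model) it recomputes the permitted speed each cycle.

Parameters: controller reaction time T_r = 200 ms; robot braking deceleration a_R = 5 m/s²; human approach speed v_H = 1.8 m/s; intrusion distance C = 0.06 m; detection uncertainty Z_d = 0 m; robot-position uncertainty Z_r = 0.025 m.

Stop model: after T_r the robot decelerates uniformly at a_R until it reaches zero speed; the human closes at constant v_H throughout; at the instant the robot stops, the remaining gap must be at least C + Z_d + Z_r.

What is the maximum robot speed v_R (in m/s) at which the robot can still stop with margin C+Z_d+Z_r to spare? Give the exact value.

v_R_max = 29/20 m/s = 1.4500 m/s

at the boundary: (1/10)·v² + (14/25)·v + (-4089/4000) = 0
  disc = (14/25)² − 4·(1/10)·(-4089/4000) = 289/400 ; √disc = 17/20
  v_R = (−(14/25) + 17/20) / (2·(1/10)) = 29/20 m/s
check:
braking lasts T_s = (29/20)/5 = 0.2900 s
robot covers v_R·T_r = 1.4500·0.2000 = 0.2900 m before braking
braking distance = 1.4500²/(2·5.0000) = 0.2102 m
person approaches 1.8000·(0.2000+0.2900) = 0.8820 m
margins: 0.0600+0.0000+0.0250 = 0.0850 m
sum ≈ 0.2900+0.2102+0.8820+0.0850 ≈ 1.4672 m = S ✓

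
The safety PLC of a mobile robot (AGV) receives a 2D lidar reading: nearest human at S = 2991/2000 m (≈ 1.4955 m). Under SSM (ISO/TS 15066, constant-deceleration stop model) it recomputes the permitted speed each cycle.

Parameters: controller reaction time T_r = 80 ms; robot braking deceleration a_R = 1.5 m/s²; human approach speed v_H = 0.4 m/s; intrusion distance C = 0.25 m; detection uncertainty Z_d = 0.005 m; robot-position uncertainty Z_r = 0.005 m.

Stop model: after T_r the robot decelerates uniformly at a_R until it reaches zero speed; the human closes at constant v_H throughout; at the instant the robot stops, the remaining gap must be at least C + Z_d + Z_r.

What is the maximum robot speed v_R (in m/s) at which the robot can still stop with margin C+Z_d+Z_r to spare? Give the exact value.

v_R_max = 29/20 m/s = 1.4500 m/s

at the boundary: (1/3)·v² + (26/75)·v + (-2407/2000) = 0
  disc = (26/75)² − 4·(1/3)·(-2407/2000) = 38809/22500 ; √disc = 197/150
  v_R = (−(26/75) + 197/150) / (2·(1/3)) = 29/20 m/s
check:
T_s = v_R/a_R = (29/20)/(3/2) = 0.9667 s
reaction-phase robot travel = 1.4500·0.0800 = 0.1160 m
robot under decel: 1.4500²/(2·1.5000) = 0.7008 m
person approaches 0.4000·(0.0800+0.9667) = 0.4187 m
residual clearance needed = 0.2500+0.0050+0.0050 = 0.2600 m
sum ≈ 0.1160+0.7008+0.4187+0.2600 ≈ 1.4955 m = S ✓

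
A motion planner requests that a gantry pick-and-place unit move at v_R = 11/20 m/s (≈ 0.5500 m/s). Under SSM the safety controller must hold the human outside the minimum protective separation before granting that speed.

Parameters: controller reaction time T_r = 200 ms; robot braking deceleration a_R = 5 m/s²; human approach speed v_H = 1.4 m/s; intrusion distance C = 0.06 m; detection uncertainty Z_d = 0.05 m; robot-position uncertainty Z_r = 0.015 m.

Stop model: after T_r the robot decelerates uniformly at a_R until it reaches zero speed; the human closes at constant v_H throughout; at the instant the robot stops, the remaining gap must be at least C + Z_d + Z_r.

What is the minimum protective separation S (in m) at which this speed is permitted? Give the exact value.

braking lasts T_s = (11/20)/5 = 0.1100 s
reaction-phase robot travel = 0.5500·0.2000 = 0.1100 m
robot covers 0.5500·0.1100 − ½·5.0000·0.1100² = 0.0302 m while stopping
person approaches 1.4000·(0.2000+0.1100) = 0.4340 m
residual clearance needed = 0.0600+0.0500+0.0150 = 0.1250 m
S_min ≈ 0.1100+0.0302+0.4340+0.1250  ⇒  S_min = 2797/4000 m

S_min = 2797/4000 m = 0.6993 m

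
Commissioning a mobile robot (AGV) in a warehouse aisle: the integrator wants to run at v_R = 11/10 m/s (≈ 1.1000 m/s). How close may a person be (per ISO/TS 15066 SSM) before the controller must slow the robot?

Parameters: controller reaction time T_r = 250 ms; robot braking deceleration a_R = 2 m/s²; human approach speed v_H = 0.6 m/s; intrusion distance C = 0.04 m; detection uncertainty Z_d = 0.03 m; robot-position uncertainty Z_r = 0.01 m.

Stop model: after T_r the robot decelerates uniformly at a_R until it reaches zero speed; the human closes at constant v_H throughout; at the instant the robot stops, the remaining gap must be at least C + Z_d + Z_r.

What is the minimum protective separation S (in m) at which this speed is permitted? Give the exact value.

S_min = 91/80 m = 1.1375 m

T_s = v_R/a_R = (11/10)/2 = 0.5500 s
robot in T_r: 1.1000·0.2500 = 0.2750 m
braking distance = 1.1000²/(2·2.0000) = 0.3025 m
human over T_r+T_s: 0.6000·(0.2500+0.5500) = 0.4800 m
C+Z_d+Z_r = 0.0400+0.0300+0.0100 = 0.0800 m
S_min ≈ 0.2750+0.3025+0.4800+0.0800  ⇒  S_min = 91/80 m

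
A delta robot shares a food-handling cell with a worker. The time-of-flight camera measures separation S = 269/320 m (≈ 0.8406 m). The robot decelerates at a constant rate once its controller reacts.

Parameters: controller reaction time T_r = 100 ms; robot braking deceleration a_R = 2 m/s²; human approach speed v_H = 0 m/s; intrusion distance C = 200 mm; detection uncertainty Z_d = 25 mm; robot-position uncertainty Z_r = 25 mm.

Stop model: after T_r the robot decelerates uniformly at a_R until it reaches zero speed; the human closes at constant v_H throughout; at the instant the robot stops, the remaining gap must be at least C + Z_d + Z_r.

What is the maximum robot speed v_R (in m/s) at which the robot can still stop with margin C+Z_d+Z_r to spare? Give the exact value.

collect terms ⇒ (1/4)·v_R² + (1/10)·v_R + (-189/320) = 0
  disc = (1/10)² − 4·(1/4)·(-189/320) = 961/1600 ; √disc = 31/40
  v_R = (−(1/10) + 31/40) / (2·(1/4)) = 27/20 m/s
check:
stop time T_s = (27/20)/2 = 0.6750 s
reaction-phase robot travel = 1.3500·0.1000 = 0.1350 m
robot covers 1.3500·0.6750 − ½·2.0000·0.6750² = 0.4556 m while stopping
human over T_r+T_s: 0.0000·(0.1000+0.6750) = 0.0000 m
margins: 0.2000+0.0250+0.0250 = 0.2500 m
sum ≈ 0.1350+0.4556+0.0000+0.2500 ≈ 0.8406 m = S ✓

v_R_max = 27/20 m/s = 1.3500 m/s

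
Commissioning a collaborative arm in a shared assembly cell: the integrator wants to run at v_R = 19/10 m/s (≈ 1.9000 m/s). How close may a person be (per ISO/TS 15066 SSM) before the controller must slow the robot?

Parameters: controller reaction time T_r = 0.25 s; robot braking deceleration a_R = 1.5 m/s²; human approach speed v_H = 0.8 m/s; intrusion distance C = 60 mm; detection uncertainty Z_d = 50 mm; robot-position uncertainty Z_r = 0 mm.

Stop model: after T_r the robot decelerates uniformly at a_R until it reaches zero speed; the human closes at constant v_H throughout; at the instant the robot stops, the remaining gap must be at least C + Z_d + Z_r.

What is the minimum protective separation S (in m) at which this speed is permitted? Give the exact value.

braking lasts T_s = (19/10)/(3/2) = 1.2667 s
robot in T_r: 1.9000·0.2500 = 0.4750 m
robot covers 1.9000·1.2667 − ½·1.5000·1.2667² = 1.2033 m while stopping
human over T_r+T_s: 0.8000·(0.2500+1.2667) = 1.2133 m
margins: 0.0600+0.0500+0.0000 = 0.1100 m
S_min ≈ 0.4750+1.2033+1.2133+0.1100  ⇒  S_min = 1801/600 m

S_min = 1801/600 m = 3.0017 m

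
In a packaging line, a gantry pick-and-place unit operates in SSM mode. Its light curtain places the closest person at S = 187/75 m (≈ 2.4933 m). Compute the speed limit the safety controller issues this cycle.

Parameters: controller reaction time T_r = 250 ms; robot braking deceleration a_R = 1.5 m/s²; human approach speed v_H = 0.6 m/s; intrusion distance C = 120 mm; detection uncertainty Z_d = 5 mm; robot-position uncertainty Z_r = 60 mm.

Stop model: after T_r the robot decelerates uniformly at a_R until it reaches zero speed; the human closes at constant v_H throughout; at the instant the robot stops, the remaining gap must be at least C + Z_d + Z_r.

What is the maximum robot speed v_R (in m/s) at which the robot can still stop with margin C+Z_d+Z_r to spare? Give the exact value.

quadratic (1/3)·v² + (13/20)·v + (-259/120) = 0
  disc = (13/20)² − 4·(1/3)·(-259/120) = 11881/3600 ; √disc = 109/60
  v_R = (−(13/20) + 109/60) / (2·(1/3)) = 7/4 m/s
check:
braking lasts T_s = (7/4)/(3/2) = 1.1667 s
robot in T_r: 1.7500·0.2500 = 0.4375 m
braking distance = 1.7500²/(2·1.5000) = 1.0208 m
human closes 0.6000·1.4167 = 0.8500 m
margins: 0.1200+0.0050+0.0600 = 0.1850 m
sum ≈ 0.4375+1.0208+0.8500+0.1850 ≈ 2.4933 m = S ✓

v_R_max = 7/4 m/s = 1.7500 m/s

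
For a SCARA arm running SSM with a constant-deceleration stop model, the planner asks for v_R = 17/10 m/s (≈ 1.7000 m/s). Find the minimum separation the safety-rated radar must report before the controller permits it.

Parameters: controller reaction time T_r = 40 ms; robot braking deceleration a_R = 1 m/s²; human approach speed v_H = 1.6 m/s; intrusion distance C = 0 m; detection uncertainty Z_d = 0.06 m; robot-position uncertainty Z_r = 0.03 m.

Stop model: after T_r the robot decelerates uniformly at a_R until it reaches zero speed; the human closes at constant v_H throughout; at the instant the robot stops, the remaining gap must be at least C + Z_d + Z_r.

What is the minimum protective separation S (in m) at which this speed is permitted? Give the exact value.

S_min = 4387/1000 m = 4.3870 m

braking lasts T_s = (17/10)/1 = 1.7000 s
reaction-phase robot travel = 1.7000·0.0400 = 0.0680 m
robot covers 1.7000·1.7000 − ½·1.0000·1.7000² = 1.4450 m while stopping
person approaches 1.6000·(0.0400+1.7000) = 2.7840 m
residual clearance needed = 0.0000+0.0600+0.0300 = 0.0900 m
S_min ≈ 0.0680+1.4450+2.7840+0.0900  ⇒  S_min = 4387/1000 m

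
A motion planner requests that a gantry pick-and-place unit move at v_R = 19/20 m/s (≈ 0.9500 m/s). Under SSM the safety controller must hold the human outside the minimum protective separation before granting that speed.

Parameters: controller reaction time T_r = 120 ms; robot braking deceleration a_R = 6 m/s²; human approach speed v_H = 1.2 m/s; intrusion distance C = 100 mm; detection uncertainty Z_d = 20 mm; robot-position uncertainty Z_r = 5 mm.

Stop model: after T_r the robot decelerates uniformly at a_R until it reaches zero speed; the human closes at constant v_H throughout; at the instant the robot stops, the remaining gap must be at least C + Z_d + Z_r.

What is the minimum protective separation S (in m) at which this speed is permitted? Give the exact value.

S_min = 15557/24000 m = 0.6482 m

T_s = v_R/a_R = (19/20)/6 = 0.1583 s
robot covers v_R·T_r = 0.9500·0.1200 = 0.1140 m before braking
braking distance = 0.9500²/(2·6.0000) = 0.0752 m
human over T_r+T_s: 1.2000·(0.1200+0.1583) = 0.3340 m
C+Z_d+Z_r = 0.1000+0.0200+0.0050 = 0.1250 m
S_min ≈ 0.1140+0.0752+0.3340+0.1250  ⇒  S_min = 15557/24000 m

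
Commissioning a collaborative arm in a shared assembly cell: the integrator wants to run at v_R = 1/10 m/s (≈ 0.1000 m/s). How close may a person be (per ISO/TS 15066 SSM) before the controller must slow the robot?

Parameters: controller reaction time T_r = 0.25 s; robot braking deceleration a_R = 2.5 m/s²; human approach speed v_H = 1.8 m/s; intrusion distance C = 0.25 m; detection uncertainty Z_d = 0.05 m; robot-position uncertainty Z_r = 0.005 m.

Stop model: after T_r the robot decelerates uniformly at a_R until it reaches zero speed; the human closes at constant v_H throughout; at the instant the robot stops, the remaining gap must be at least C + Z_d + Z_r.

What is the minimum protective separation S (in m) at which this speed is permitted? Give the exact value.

T_s = v_R/a_R = (1/10)/(5/2) = 0.0400 s
reaction-phase robot travel = 0.1000·0.2500 = 0.0250 m
robot under decel: 0.1000²/(2·2.5000) = 0.0020 m
human closes 1.8000·0.2900 = 0.5220 m
margins: 0.2500+0.0500+0.0050 = 0.3050 m
S_min ≈ 0.0250+0.0020+0.5220+0.3050  ⇒  S_min = 427/500 m

S_min = 427/500 m = 0.8540 m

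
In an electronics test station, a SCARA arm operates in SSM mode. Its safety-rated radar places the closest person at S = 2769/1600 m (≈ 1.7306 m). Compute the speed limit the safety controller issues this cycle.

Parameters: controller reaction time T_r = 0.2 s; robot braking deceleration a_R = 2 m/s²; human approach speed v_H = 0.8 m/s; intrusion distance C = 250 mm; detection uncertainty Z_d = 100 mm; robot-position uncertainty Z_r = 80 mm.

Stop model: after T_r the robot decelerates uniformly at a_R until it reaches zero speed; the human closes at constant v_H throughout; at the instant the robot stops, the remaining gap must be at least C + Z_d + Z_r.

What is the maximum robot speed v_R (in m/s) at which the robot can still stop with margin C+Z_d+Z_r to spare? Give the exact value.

at the boundary: (1/4)·v² + (3/5)·v + (-73/64) = 0
  disc = (3/5)² − 4·(1/4)·(-73/64) = 2401/1600 ; √disc = 49/40
  v_R = (−(3/5) + 49/40) / (2·(1/4)) = 5/4 m/s
check:
braking lasts T_s = (5/4)/2 = 0.6250 s
robot covers v_R·T_r = 1.2500·0.2000 = 0.2500 m before braking
braking distance = 1.2500²/(2·2.0000) = 0.3906 m
human over T_r+T_s: 0.8000·(0.2000+0.6250) = 0.6600 m
margins: 0.2500+0.1000+0.0800 = 0.4300 m
sum ≈ 0.2500+0.3906+0.6600+0.4300 ≈ 1.7306 m = S ✓

v_R_max = 5/4 m/s = 1.2500 m/s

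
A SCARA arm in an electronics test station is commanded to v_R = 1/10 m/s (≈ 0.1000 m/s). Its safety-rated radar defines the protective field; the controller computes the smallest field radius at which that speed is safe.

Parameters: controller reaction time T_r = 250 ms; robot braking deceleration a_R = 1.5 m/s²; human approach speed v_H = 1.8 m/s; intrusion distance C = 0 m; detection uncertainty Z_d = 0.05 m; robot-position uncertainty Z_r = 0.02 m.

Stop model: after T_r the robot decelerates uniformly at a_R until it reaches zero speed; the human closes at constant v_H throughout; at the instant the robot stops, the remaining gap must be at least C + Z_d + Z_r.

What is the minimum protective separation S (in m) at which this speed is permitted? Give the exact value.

T_s = v_R/a_R = (1/10)/(3/2) = 0.0667 s
robot covers v_R·T_r = 0.1000·0.2500 = 0.0250 m before braking
robot under decel: 0.1000²/(2·1.5000) = 0.0033 m
human over T_r+T_s: 1.8000·(0.2500+0.0667) = 0.5700 m
margins: 0.0000+0.0500+0.0200 = 0.0700 m
S_min ≈ 0.0250+0.0033+0.5700+0.0700  ⇒  S_min = 401/600 m

S_min = 401/600 m = 0.6683 m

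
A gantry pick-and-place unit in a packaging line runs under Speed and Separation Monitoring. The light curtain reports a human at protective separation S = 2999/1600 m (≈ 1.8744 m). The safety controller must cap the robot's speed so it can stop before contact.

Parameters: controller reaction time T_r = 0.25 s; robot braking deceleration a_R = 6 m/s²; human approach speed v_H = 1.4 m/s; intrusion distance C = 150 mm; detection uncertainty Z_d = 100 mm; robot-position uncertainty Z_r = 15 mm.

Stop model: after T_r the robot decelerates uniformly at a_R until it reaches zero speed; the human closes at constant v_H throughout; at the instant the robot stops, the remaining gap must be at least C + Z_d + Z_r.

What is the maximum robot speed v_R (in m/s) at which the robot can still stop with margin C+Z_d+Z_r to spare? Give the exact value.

collect terms ⇒ (1/12)·v_R² + (29/60)·v_R + (-403/320) = 0
  disc = (29/60)² − 4·(1/12)·(-403/320) = 9409/14400 ; √disc = 97/120
  v_R = (−(29/60) + 97/120) / (2·(1/12)) = 39/20 m/s
check:
T_s = v_R/a_R = (39/20)/6 = 0.3250 s
robot in T_r: 1.9500·0.2500 = 0.4875 m
robot covers 1.9500·0.3250 − ½·6.0000·0.3250² = 0.3169 m while stopping
human over T_r+T_s: 1.4000·(0.2500+0.3250) = 0.8050 m
residual clearance needed = 0.1500+0.1000+0.0150 = 0.2650 m
sum ≈ 0.4875+0.3169+0.8050+0.2650 ≈ 1.8744 m = S ✓

v_R_max = 39/20 m/s = 1.9500 m/s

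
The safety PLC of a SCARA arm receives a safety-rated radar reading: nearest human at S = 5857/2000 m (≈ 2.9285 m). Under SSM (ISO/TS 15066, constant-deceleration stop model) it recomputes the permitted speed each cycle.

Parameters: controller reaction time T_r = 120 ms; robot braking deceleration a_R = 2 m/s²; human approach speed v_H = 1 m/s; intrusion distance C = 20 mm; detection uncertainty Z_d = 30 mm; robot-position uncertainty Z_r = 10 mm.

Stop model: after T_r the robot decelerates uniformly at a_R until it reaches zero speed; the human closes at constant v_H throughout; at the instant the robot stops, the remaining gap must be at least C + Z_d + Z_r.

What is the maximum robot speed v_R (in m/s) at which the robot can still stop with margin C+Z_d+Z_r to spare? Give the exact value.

collect terms ⇒ (1/4)·v_R² + (31/50)·v_R + (-5497/2000) = 0
  disc = (31/50)² − 4·(1/4)·(-5497/2000) = 31329/10000 ; √disc = 177/100
  v_R = (−(31/50) + 177/100) / (2·(1/4)) = 23/10 m/s
check:
T_s = v_R/a_R = (23/10)/2 = 1.1500 s
reaction-phase robot travel = 2.3000·0.1200 = 0.2760 m
robot under decel: 2.3000²/(2·2.0000) = 1.3225 m
human over T_r+T_s: 1.0000·(0.1200+1.1500) = 1.2700 m
C+Z_d+Z_r = 0.0200+0.0300+0.0100 = 0.0600 m
sum ≈ 0.2760+1.3225+1.2700+0.0600 ≈ 2.9285 m = S ✓

v_R_max = 23/10 m/s = 2.3000 m/s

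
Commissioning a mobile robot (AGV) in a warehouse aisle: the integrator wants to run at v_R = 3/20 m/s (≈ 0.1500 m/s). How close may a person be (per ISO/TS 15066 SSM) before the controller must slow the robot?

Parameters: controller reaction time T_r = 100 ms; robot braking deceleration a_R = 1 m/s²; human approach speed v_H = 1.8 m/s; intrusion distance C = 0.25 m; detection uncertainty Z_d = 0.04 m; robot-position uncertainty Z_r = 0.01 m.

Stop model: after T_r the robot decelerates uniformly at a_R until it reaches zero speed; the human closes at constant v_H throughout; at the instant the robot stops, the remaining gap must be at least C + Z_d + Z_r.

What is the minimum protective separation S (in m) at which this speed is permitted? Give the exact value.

stop time T_s = (3/20)/1 = 0.1500 s
reaction-phase robot travel = 0.1500·0.1000 = 0.0150 m
robot covers 0.1500·0.1500 − ½·1.0000·0.1500² = 0.0112 m while stopping
person approaches 1.8000·(0.1000+0.1500) = 0.4500 m
C+Z_d+Z_r = 0.2500+0.0400+0.0100 = 0.3000 m
S_min ≈ 0.0150+0.0112+0.4500+0.3000  ⇒  S_min = 621/800 m

S_min = 621/800 m = 0.7762 m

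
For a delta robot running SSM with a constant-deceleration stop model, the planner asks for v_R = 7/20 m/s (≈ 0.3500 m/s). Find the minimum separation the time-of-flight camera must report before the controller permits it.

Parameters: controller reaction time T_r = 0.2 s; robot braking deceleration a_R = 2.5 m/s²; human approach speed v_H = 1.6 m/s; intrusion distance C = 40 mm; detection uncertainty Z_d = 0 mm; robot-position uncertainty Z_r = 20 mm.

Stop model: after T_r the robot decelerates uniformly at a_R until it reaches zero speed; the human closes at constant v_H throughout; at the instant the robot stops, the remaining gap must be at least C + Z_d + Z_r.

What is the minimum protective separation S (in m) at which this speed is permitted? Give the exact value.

S_min = 1397/2000 m = 0.6985 m

T_s = v_R/a_R = (7/20)/(5/2) = 0.1400 s
robot covers v_R·T_r = 0.3500·0.2000 = 0.0700 m before braking
robot under decel: 0.3500²/(2·2.5000) = 0.0245 m
human over T_r+T_s: 1.6000·(0.2000+0.1400) = 0.5440 m
residual clearance needed = 0.0400+0.0000+0.0200 = 0.0600 m
S_min ≈ 0.0700+0.0245+0.5440+0.0600  ⇒  S_min = 1397/2000 m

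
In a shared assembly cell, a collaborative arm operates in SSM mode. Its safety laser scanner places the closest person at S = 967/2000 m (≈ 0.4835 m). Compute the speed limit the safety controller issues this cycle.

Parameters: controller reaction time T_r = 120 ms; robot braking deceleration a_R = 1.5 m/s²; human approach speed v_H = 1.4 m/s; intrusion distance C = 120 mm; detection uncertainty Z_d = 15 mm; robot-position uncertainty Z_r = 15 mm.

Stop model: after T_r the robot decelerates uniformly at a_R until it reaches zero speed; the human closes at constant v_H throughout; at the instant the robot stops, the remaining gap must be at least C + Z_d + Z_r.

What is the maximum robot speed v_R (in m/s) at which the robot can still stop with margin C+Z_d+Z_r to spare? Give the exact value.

at the boundary: (1/3)·v² + (79/75)·v + (-331/2000) = 0
  disc = (79/75)² − 4·(1/3)·(-331/2000) = 29929/22500 ; √disc = 173/150
  v_R = (−(79/75) + 173/150) / (2·(1/3)) = 3/20 m/s
check:
T_s = v_R/a_R = (3/20)/(3/2) = 0.1000 s
robot covers v_R·T_r = 0.1500·0.1200 = 0.0180 m before braking
robot under decel: 0.1500²/(2·1.5000) = 0.0075 m
human over T_r+T_s: 1.4000·(0.1200+0.1000) = 0.3080 m
C+Z_d+Z_r = 0.1200+0.0150+0.0150 = 0.1500 m
sum ≈ 0.0180+0.0075+0.3080+0.1500 ≈ 0.4835 m = S ✓

v_R_max = 3/20 m/s = 0.1500 m/s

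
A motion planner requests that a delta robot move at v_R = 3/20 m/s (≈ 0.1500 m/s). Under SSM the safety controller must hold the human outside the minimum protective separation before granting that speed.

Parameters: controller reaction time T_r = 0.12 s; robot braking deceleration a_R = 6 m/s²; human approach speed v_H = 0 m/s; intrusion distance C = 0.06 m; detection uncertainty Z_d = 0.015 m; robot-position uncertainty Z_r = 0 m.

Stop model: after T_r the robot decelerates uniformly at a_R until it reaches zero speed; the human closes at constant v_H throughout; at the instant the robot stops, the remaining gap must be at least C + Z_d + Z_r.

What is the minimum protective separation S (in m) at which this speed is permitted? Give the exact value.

S_min = 759/8000 m = 0.0949 m

stop time T_s = (3/20)/6 = 0.0250 s
reaction-phase robot travel = 0.1500·0.1200 = 0.0180 m
braking distance = 0.1500²/(2·6.0000) = 0.0019 m
person approaches 0.0000·(0.1200+0.0250) = 0.0000 m
margins: 0.0600+0.0150+0.0000 = 0.0750 m
S_min ≈ 0.0180+0.0019+0.0000+0.0750  ⇒  S_min = 759/8000 m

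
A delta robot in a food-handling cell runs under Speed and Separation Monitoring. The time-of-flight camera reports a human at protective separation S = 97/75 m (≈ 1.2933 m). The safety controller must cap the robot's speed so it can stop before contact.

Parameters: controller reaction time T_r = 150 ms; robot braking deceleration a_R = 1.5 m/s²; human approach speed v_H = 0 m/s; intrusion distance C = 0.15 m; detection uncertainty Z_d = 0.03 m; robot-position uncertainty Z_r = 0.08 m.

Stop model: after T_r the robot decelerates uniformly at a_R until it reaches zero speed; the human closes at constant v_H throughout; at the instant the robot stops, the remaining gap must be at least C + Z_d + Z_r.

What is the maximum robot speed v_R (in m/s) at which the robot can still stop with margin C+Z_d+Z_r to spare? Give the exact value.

collect terms ⇒ (1/3)·v_R² + (3/20)·v_R + (-31/30) = 0
  disc = (3/20)² − 4·(1/3)·(-31/30) = 5041/3600 ; √disc = 71/60
  v_R = (−(3/20) + 71/60) / (2·(1/3)) = 31/20 m/s
check:
stop time T_s = (31/20)/(3/2) = 1.0333 s
robot covers v_R·T_r = 1.5500·0.1500 = 0.2325 m before braking
braking distance = 1.5500²/(2·1.5000) = 0.8008 m
human closes 0.0000·1.1833 = 0.0000 m
C+Z_d+Z_r = 0.1500+0.0300+0.0800 = 0.2600 m
sum ≈ 0.2325+0.8008+0.0000+0.2600 ≈ 1.2933 m = S ✓

v_R_max = 31/20 m/s = 1.5500 m/s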